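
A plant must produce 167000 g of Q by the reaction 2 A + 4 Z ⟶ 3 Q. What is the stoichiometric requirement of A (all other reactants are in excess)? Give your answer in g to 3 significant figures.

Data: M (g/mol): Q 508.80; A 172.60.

n(Q) = 167000 / 508.80 = 328.2 mol
n(A) = (2/3) × 328.2 = 218.8 mol
mass = 218.8 × 172.60 = 37760 g

37800 g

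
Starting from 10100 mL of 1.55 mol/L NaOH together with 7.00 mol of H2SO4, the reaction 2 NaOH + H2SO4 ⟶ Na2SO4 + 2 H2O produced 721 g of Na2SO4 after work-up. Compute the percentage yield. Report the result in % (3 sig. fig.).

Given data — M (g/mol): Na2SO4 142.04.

72.5 %

n(NaOH) = 1.55 × 10100/1000 = 15.66 mol
n(H2SO4) = 7.000 mol
n/ν for NaOH = 15.66/2 = 7.830
n/ν for H2SO4 = 7.000/1 = 7.000
Smallest n/ν is H2SO4 → limiting reagent.
theoretical n(Na2SO4) = (1/1) × 7.000 = 7.000 mol → 994.3 g
% yield = 721 / 994.3 × 100 = 72.51 %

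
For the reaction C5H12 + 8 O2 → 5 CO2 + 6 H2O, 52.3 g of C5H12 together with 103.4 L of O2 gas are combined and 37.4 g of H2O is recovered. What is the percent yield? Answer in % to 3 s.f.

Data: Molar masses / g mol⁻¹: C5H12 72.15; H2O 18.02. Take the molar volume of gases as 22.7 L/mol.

n(C5H12) = 52.30 / 72.15 = 0.7249 mol
n(O2) = 103.4 / 22.7 = 4.555 mol
n/ν → C5H12: 0.7249, O2: 0.5694; O2 is limiting.
theoretical n(H2O) = (6/8) × 4.555 = 3.416 mol → 61.56 g
% yield = 37.4 / 61.56 × 100 = 60.75 %

60.8 %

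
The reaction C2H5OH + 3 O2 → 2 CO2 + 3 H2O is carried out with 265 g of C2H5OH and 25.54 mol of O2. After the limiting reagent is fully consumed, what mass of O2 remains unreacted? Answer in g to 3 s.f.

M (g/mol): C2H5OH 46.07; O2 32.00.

265 g

n(C2H5OH) = 265.0 / 46.07 = 5.752 mol
n(O2) = 25.54 mol
n/ν → C2H5OH: 5.752, O2: 8.513; C2H5OH is limiting.
O2 consumed = (3/1) × 5.752 = 17.26 mol
O2 remaining = 25.54 − 17.26 = 8.280 mol
mass = 8.280 × 32.00 = 265.0 g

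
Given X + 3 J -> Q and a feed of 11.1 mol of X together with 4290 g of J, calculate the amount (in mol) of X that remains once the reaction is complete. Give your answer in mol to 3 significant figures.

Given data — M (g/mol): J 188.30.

n(X) = 11.10 mol
n(J) = 4290 / 188.30 = 22.78 mol
n/ν → X: 11.10, J: 7.593; J is limiting.
X consumed = (1/3) × 22.78 = 7.593 mol
X remaining = 11.10 − 7.593 = 3.507 mol

3.51 mol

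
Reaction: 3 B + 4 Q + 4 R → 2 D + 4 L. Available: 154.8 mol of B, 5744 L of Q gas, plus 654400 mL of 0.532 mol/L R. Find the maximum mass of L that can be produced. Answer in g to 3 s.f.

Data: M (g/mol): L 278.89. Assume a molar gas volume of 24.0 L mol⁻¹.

57600 g

n(B) = 154.8 mol
n(Q) = 5744 / 24.0 = 239.3 mol
n(R) = 0.532 × 654400/1000 = 348.1 mol
n/ν for B = 154.8/3 = 51.60
n/ν for Q = 239.3/4 = 59.83
n/ν for R = 348.1/4 = 87.03
Smallest n/ν is B → limiting reagent.
n(L) = (4/3) × 154.8 = 206.4 mol
mass = 206.4 × 278.89 = 57560 g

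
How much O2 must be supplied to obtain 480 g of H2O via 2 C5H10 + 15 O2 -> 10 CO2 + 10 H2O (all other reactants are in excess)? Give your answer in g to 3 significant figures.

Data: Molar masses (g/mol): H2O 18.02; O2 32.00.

1280 g

n(H2O) = 480 / 18.02 = 26.64 mol
n(O2) = (15/10) × 26.64 = 39.96 mol
mass = 39.96 × 32.00 = 1279 g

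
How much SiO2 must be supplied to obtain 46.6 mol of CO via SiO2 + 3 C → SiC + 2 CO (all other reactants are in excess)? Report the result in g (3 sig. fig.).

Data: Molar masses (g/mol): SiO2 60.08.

1400 g

n(CO) = 46.60 mol
n(SiO2) = (1/2) × 46.60 = 23.30 mol
mass = 23.30 × 60.08 = 1400 g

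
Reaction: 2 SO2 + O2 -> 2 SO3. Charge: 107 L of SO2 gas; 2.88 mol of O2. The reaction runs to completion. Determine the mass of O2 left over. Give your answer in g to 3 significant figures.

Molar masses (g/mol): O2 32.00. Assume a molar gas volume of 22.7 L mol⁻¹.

n(SO2) = 107.0 / 22.7 = 4.714 mol
n(O2) = 2.880 mol
n/ν for SO2 = 4.714/2 = 2.357
n/ν for O2 = 2.880/1 = 2.880
Smallest n/ν is SO2 → limiting reagent.
O2 consumed = (1/2) × 4.714 = 2.357 mol
O2 remaining = 2.880 − 2.357 = 0.5230 mol
mass = 0.5230 × 32.00 = 16.74 g

16.7 g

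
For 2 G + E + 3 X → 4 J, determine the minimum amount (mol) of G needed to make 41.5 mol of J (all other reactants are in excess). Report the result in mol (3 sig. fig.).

n(J) = 41.50 mol
n(G) = (2/4) × 41.50 = 20.75 mol

20.8 mol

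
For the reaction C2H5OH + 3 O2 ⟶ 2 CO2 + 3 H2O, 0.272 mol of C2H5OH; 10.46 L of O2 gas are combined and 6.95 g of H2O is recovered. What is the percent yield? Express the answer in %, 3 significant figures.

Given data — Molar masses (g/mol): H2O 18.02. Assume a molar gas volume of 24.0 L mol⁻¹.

n(C2H5OH) = 0.2720 mol
n(O2) = 10.46 / 24.0 = 0.4358 mol
n/ν for C2H5OH = 0.2720/1 = 0.2720
n/ν for O2 = 0.4358/3 = 0.1453
Smallest n/ν is O2 → limiting reagent.
theoretical n(H2O) = (3/3) × 0.4358 = 0.4358 mol → 7.853 g
% yield = 6.95 / 7.853 × 100 = 88.50 %

88.5 %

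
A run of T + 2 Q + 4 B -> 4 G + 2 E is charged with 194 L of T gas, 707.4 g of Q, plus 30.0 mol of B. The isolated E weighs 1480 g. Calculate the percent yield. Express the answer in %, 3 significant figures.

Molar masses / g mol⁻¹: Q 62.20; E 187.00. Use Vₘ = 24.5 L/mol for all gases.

69.6 %

n(T) = 194.0 / 24.5 = 7.918 mol
n(Q) = 707.4 / 62.20 = 11.37 mol
n(B) = 30.00 mol
n/ν for T = 7.918/1 = 7.918
n/ν for Q = 11.37/2 = 5.685
n/ν for B = 30.00/4 = 7.500
Smallest n/ν is Q → limiting reagent.
theoretical n(E) = (2/2) × 11.37 = 11.37 mol → 2126 g
% yield = 1480 / 2126 × 100 = 69.61 %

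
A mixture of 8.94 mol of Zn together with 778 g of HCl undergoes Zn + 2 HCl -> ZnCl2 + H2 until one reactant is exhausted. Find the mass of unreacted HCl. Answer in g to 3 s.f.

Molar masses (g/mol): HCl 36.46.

126 g

n(Zn) = 8.940 mol
n(HCl) = 778.0 / 36.46 = 21.34 mol
n/ν for Zn = 8.940/1 = 8.940
n/ν for HCl = 21.34/2 = 10.67
Smallest n/ν is Zn → limiting reagent.
HCl consumed = (2/1) × 8.940 = 17.88 mol
HCl remaining = 21.34 − 17.88 = 3.460 mol
mass = 3.460 × 36.46 = 126.2 g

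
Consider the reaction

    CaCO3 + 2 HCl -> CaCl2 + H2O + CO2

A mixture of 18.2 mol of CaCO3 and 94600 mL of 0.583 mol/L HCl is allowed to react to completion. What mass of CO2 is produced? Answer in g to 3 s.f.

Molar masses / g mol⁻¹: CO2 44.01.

n(CaCO3) = 18.20 mol
n(HCl) = 0.583 × 94600/1000 = 55.15 mol
n/ν for CaCO3 = 18.20/1 = 18.20
n/ν for HCl = 55.15/2 = 27.58
Smallest n/ν is CaCO3 → limiting reagent.
n(CO2) = (1/1) × 18.20 = 18.20 mol
mass = 18.20 × 44.01 = 801.0 g

801 g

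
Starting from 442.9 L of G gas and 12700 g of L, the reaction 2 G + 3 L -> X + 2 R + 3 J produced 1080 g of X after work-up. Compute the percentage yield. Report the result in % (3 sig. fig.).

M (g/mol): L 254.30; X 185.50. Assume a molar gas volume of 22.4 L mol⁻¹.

n(G) = 442.9 / 22.4 = 19.77 mol
n(L) = 12700 / 254.30 = 49.94 mol
n/ν for G = 19.77/2 = 9.885
n/ν for L = 49.94/3 = 16.65
Smallest n/ν is G → limiting reagent.
theoretical n(X) = (1/2) × 19.77 = 9.885 mol → 1834 g
% yield = 1080 / 1834 × 100 = 58.89 %

58.9 %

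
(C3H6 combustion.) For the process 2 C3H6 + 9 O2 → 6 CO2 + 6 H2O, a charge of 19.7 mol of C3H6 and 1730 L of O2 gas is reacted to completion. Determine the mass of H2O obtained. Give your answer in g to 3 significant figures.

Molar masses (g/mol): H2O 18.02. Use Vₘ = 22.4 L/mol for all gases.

n(C3H6) = 19.70 mol
n(O2) = 1730 / 22.4 = 77.23 mol
n/ν for C3H6 = 19.70/2 = 9.850
n/ν for O2 = 77.23/9 = 8.581
Smallest n/ν is O2 → limiting reagent.
n(H2O) = (6/9) × 77.23 = 51.49 mol
mass = 51.49 × 18.02 = 927.8 g

928 g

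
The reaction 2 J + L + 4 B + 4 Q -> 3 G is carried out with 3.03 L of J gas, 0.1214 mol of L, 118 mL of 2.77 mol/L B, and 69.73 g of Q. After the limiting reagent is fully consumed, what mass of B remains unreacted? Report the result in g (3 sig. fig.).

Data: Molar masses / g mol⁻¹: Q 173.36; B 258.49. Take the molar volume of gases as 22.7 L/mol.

15.5 g

n(J) = 3.030 / 22.7 = 0.1335 mol
n(L) = 0.1214 mol
n(B) = 2.77 × 118.0/1000 = 0.3269 mol
n(Q) = 69.73 / 173.36 = 0.4022 mol
n/ν for J = 0.1335/2 = 0.06675
n/ν for L = 0.1214/1 = 0.1214
n/ν for B = 0.3269/4 = 0.08173
n/ν for Q = 0.4022/4 = 0.1006
Smallest n/ν is J → limiting reagent.
B consumed = (4/2) × 0.1335 = 0.2670 mol
B remaining = 0.3269 − 0.2670 = 0.05990 mol
mass = 0.05990 × 258.49 = 15.48 g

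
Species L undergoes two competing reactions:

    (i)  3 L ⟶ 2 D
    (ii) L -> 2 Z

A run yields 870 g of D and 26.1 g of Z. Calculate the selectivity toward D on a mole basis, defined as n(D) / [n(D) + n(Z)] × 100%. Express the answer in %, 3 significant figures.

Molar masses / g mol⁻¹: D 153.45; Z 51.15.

91.7 %

n(D) = 870 / 153.45 = 5.670 mol
n(Z) = 26.1 / 51.15 = 0.5103 mol
selectivity = 5.670/(5.670+0.5103) × 100 = 91.74 %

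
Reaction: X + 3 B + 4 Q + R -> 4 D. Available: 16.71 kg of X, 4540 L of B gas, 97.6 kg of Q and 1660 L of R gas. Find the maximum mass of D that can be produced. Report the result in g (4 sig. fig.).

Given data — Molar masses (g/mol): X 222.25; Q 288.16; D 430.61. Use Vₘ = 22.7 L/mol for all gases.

n(X) = 16.71×1000 / 222.25 = 75.19 mol
n(B) = 4540 / 22.7 = 200.0 mol
n(Q) = 97.60×1000 / 288.16 = 338.7 mol
n(R) = 1660 / 22.7 = 73.13 mol
n/ν for X = 75.19/1 = 75.19
n/ν for B = 200.0/3 = 66.67
n/ν for Q = 338.7/4 = 84.68
n/ν for R = 73.13/1 = 73.13
Smallest n/ν is B → limiting reagent.
n(D) = (4/3) × 200.0 = 266.7 mol
mass = 266.7 × 430.61 = 114800 g

114800 g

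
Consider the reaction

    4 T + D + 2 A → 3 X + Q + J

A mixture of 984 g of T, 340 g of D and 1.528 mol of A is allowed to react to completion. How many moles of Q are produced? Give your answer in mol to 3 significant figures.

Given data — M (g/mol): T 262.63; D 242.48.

0.764 mol

n(T) = 984.0 / 262.63 = 3.747 mol
n(D) = 340.0 / 242.48 = 1.402 mol
n(A) = 1.528 mol
n/ν → T: 0.9368, D: 1.402, A: 0.7640; A is limiting.
n(Q) = (1/2) × 1.528 = 0.7640 mol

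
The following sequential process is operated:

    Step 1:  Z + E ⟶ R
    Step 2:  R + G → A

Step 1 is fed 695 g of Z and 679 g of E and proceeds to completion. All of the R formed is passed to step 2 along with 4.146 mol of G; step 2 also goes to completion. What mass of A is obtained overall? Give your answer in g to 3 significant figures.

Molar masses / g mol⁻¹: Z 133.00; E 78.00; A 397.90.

1650 g

Step 1:
n(Z) = 695.0 / 133.00 = 5.226 mol
n(E) = 679.0 / 78.00 = 8.705 mol
n/ν for Z = 5.226/1 = 5.226
n/ν for E = 8.705/1 = 8.705
Smallest n/ν is Z → limiting reagent.
n(R) produced = (1/1) × 5.226 = 5.226 mol
Step 2:
n(R) available = 5.226 mol
n(G) = 4.146 mol
n/ν for R = 5.226/1 = 5.226
n/ν for G = 4.146/1 = 4.146
Smallest n/ν is G → limiting reagent.
n(A) = (1/1) × 4.146 = 4.146 mol
mass = 4.146 × 397.90 = 1650 g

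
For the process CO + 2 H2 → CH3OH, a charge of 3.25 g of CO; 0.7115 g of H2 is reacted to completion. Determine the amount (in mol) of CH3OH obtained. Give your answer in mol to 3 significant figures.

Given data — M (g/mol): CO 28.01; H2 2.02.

n(CO) = 3.250 / 28.01 = 0.1160 mol
n(H2) = 0.7115 / 2.02 = 0.3522 mol
n/ν for CO = 0.1160/1 = 0.1160
n/ν for H2 = 0.3522/2 = 0.1761
Smallest n/ν is CO → limiting reagent.
n(CH3OH) = (1/1) × 0.1160 = 0.1160 mol

0.116 mol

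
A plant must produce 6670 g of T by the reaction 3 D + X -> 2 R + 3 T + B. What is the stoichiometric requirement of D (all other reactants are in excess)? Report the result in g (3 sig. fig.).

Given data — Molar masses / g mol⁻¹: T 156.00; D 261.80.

n(T) = 6670 / 156.00 = 42.76 mol
n(D) = (3/3) × 42.76 = 42.76 mol
mass = 42.76 × 261.80 = 11190 g

11200 g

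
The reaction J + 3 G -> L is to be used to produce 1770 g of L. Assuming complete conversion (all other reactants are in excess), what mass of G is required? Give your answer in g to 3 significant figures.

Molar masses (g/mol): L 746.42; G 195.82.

1390 g

n(L) = 1770 / 746.42 = 2.371 mol
n(G) = (3/1) × 2.371 = 7.113 mol
mass = 7.113 × 195.82 = 1393 g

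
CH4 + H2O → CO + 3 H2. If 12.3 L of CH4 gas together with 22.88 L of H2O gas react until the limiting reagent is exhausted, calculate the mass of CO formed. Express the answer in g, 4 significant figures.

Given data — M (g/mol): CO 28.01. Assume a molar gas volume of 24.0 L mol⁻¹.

n(CH4) = 12.30 / 24.0 = 0.5125 mol
n(H2O) = 22.88 / 24.0 = 0.9533 mol
n/ν for CH4 = 0.5125/1 = 0.5125
n/ν for H2O = 0.9533/1 = 0.9533
Smallest n/ν is CH4 → limiting reagent.
n(CO) = (1/1) × 0.5125 = 0.5125 mol
mass = 0.5125 × 28.01 = 14.36 g

14.36 g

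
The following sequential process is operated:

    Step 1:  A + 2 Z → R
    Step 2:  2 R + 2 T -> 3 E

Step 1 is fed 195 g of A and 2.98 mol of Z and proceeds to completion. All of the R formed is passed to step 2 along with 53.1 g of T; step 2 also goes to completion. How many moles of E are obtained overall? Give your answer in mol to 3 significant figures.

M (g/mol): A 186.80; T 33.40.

1.57 mol

Step 1:
n(A) = 195.0 / 186.80 = 1.044 mol
n(Z) = 2.980 mol
n/ν for A = 1.044/1 = 1.044
n/ν for Z = 2.980/2 = 1.490
Smallest n/ν is A → limiting reagent.
n(R) produced = (1/1) × 1.044 = 1.044 mol
Step 2:
n(R) available = 1.044 mol
n(T) = 53.10 / 33.40 = 1.590 mol
n/ν for R = 1.044/2 = 0.5220
n/ν for T = 1.590/2 = 0.7950
Smallest n/ν is R → limiting reagent.
n(E) = (3/2) × 1.044 = 1.566 mol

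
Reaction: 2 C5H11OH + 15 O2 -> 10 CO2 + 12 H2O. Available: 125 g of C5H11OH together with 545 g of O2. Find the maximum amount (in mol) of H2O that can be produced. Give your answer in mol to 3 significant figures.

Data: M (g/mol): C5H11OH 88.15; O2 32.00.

8.51 mol

n(C5H11OH) = 125.0 / 88.15 = 1.418 mol
n(O2) = 545.0 / 32.00 = 17.03 mol
n/ν for C5H11OH = 1.418/2 = 0.7090
n/ν for O2 = 17.03/15 = 1.135
Smallest n/ν is C5H11OH → limiting reagent.
n(H2O) = (12/2) × 1.418 = 8.508 mol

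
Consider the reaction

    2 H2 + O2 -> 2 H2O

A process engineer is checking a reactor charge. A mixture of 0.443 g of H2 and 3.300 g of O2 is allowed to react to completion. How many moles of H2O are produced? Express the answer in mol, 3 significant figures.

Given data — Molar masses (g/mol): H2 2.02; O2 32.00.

n(H2) = 0.4430 / 2.02 = 0.2193 mol
n(O2) = 3.300 / 32.00 = 0.1031 mol
n/ν → H2: 0.1097, O2: 0.1031; O2 is limiting.
n(H2O) = (2/1) × 0.1031 = 0.2062 mol

0.206 mol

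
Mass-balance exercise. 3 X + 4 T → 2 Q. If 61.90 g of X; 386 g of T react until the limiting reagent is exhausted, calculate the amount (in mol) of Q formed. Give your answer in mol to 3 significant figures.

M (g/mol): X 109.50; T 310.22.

0.377 mol

n(X) = 61.90 / 109.50 = 0.5653 mol
n(T) = 386.0 / 310.22 = 1.244 mol
n/ν for X = 0.5653/3 = 0.1884
n/ν for T = 1.244/4 = 0.3110
Smallest n/ν is X → limiting reagent.
n(Q) = (2/3) × 0.5653 = 0.3769 mol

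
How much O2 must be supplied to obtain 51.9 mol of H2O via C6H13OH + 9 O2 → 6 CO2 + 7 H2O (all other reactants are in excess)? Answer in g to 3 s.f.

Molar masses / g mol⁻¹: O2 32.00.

2140 g

n(H2O) = 51.90 mol
n(O2) = (9/7) × 51.90 = 66.73 mol
mass = 66.73 × 32.00 = 2135 g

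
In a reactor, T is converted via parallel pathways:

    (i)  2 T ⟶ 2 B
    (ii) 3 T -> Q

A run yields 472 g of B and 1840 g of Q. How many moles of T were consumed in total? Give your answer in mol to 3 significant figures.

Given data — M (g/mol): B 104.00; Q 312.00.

22.2 mol

n(B) = 472 / 104.00 = 4.538 mol
n(Q) = 1840 / 312.00 = 5.897 mol
n(T) via (i) = (2/2)×4.538 = 4.538 mol
n(T) via (ii) = (3/1)×5.897 = 17.69 mol
total n(T) = 4.538 + 17.69 = 22.23 mol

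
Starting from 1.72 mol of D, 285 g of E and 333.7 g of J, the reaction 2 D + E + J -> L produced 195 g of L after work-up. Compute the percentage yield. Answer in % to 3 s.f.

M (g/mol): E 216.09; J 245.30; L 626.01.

36.2 %

n(D) = 1.720 mol
n(E) = 285.0 / 216.09 = 1.319 mol
n(J) = 333.7 / 245.30 = 1.360 mol
n/ν for D = 1.720/2 = 0.8600
n/ν for E = 1.319/1 = 1.319
n/ν for J = 1.360/1 = 1.360
Smallest n/ν is D → limiting reagent.
theoretical n(L) = (1/2) × 1.720 = 0.8600 mol → 538.4 g
% yield = 195 / 538.4 × 100 = 36.22 %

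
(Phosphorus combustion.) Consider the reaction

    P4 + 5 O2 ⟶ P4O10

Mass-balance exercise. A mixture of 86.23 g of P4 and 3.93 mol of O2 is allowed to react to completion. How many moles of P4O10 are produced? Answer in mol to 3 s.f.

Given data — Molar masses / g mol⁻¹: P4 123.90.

0.696 mol

n(P4) = 86.23 / 123.90 = 0.6960 mol
n(O2) = 3.930 mol
n/ν for P4 = 0.6960/1 = 0.6960
n/ν for O2 = 3.930/5 = 0.7860
Smallest n/ν is P4 → limiting reagent.
n(P4O10) = (1/1) × 0.6960 = 0.6960 mol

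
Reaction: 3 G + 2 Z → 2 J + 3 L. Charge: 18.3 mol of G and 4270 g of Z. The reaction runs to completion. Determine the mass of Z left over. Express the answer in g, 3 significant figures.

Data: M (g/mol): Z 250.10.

n(G) = 18.30 mol
n(Z) = 4270 / 250.10 = 17.07 mol
n/ν → G: 6.100, Z: 8.535; G is limiting.
Z consumed = (2/3) × 18.30 = 12.20 mol
Z remaining = 17.07 − 12.20 = 4.870 mol
mass = 4.870 × 250.10 = 1218 g

1220 g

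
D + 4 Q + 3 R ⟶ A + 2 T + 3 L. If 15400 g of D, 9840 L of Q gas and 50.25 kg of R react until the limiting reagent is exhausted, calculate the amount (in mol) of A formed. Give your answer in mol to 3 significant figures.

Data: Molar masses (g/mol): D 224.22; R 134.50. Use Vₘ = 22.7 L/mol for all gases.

68.7 mol

n(D) = 15400 / 224.22 = 68.68 mol
n(Q) = 9840 / 22.7 = 433.5 mol
n(R) = 50.25×1000 / 134.50 = 373.6 mol
n/ν for D = 68.68/1 = 68.68
n/ν for Q = 433.5/4 = 108.4
n/ν for R = 373.6/3 = 124.5
Smallest n/ν is D → limiting reagent.
n(A) = (1/1) × 68.68 = 68.68 mol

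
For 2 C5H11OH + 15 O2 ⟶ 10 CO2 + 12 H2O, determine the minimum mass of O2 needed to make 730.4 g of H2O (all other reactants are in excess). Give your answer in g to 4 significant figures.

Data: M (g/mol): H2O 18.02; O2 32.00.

1621 g

n(H2O) = 730.4 / 18.02 = 40.53 mol
n(O2) = (15/12) × 40.53 = 50.66 mol
mass = 50.66 × 32.00 = 1621 g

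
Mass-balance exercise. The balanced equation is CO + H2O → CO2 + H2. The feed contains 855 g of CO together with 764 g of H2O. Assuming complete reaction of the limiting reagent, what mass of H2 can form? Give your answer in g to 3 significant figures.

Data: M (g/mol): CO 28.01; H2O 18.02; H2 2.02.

61.7 g

n(CO) = 855.0 / 28.01 = 30.52 mol
n(H2O) = 764.0 / 18.02 = 42.40 mol
n/ν for CO = 30.52/1 = 30.52
n/ν for H2O = 42.40/1 = 42.40
Smallest n/ν is CO → limiting reagent.
n(H2) = (1/1) × 30.52 = 30.52 mol
mass = 30.52 × 2.02 = 61.65 g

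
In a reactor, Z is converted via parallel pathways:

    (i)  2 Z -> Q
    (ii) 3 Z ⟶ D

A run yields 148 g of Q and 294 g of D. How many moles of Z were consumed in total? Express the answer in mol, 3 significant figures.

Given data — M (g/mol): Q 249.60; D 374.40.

n(Q) = 148 / 249.60 = 0.5929 mol
n(D) = 294 / 374.40 = 0.7853 mol
n(Z) via (i) = (2/1)×0.5929 = 1.186 mol
n(Z) via (ii) = (3/1)×0.7853 = 2.356 mol
total n(Z) = 1.186 + 2.356 = 3.542 mol

3.54 mol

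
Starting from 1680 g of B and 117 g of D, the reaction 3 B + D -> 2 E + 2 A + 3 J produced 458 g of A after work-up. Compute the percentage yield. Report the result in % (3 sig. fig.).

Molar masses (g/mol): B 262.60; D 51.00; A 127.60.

84.2 %

n(B) = 1680 / 262.60 = 6.398 mol
n(D) = 117.0 / 51.00 = 2.294 mol
n/ν → B: 2.133, D: 2.294; B is limiting.
theoretical n(A) = (2/3) × 6.398 = 4.265 mol → 544.2 g
% yield = 458 / 544.2 × 100 = 84.16 %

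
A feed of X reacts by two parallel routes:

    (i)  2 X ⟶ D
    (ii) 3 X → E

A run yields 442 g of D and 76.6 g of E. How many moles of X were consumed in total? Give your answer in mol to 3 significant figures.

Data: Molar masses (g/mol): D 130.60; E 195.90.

n(D) = 442 / 130.60 = 3.384 mol
n(E) = 76.6 / 195.90 = 0.3910 mol
n(X) via (i) = (2/1)×3.384 = 6.768 mol
n(X) via (ii) = (3/1)×0.3910 = 1.173 mol
total n(X) = 6.768 + 1.173 = 7.941 mol

7.94 mol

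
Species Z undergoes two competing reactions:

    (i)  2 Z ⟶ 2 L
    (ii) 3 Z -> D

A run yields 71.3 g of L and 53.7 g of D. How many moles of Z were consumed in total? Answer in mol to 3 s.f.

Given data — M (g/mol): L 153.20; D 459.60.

0.816 mol

n(L) = 71.3 / 153.20 = 0.4654 mol
n(D) = 53.7 / 459.60 = 0.1168 mol
n(Z) via (i) = (2/2)×0.4654 = 0.4654 mol
n(Z) via (ii) = (3/1)×0.1168 = 0.3504 mol
total n(Z) = 0.4654 + 0.3504 = 0.8158 mol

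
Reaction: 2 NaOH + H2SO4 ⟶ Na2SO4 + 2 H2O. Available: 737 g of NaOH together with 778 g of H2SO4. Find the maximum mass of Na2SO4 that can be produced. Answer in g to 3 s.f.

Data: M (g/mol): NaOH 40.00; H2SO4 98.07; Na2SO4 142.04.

1130 g

n(NaOH) = 737.0 / 40.00 = 18.43 mol
n(H2SO4) = 778.0 / 98.07 = 7.933 mol
n/ν → NaOH: 9.215, H2SO4: 7.933; H2SO4 is limiting.
n(Na2SO4) = (1/1) × 7.933 = 7.933 mol
mass = 7.933 × 142.04 = 1127 g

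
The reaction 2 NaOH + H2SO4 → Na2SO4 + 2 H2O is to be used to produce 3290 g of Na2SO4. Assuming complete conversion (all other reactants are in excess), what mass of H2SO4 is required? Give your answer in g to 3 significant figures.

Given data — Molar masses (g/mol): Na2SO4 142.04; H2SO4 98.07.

2270 g

n(Na2SO4) = 3290 / 142.04 = 23.16 mol
n(H2SO4) = (1/1) × 23.16 = 23.16 mol
mass = 23.16 × 98.07 = 2271 g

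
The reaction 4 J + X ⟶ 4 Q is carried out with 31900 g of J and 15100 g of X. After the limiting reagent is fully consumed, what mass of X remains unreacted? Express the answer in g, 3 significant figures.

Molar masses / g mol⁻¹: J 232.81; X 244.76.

n(J) = 31900 / 232.81 = 137.0 mol
n(X) = 15100 / 244.76 = 61.69 mol
n/ν → J: 34.25, X: 61.69; J is limiting.
X consumed = (1/4) × 137.0 = 34.25 mol
X remaining = 61.69 − 34.25 = 27.44 mol
mass = 27.44 × 244.76 = 6716 g

6720 g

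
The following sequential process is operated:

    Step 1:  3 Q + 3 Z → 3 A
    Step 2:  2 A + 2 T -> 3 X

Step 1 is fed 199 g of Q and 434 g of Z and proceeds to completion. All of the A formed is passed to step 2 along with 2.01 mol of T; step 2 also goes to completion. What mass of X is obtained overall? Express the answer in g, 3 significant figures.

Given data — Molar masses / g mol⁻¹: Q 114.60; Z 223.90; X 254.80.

664 g

Step 1:
n(Q) = 199.0 / 114.60 = 1.736 mol
n(Z) = 434.0 / 223.90 = 1.938 mol
n/ν for Q = 1.736/3 = 0.5787
n/ν for Z = 1.938/3 = 0.6460
Smallest n/ν is Q → limiting reagent.
n(A) produced = (3/3) × 1.736 = 1.736 mol
Step 2:
n(A) available = 1.736 mol
n(T) = 2.010 mol
n/ν for A = 1.736/2 = 0.8680
n/ν for T = 2.010/2 = 1.005
Smallest n/ν is A → limiting reagent.
n(X) = (3/2) × 1.736 = 2.604 mol
mass = 2.604 × 254.80 = 663.5 g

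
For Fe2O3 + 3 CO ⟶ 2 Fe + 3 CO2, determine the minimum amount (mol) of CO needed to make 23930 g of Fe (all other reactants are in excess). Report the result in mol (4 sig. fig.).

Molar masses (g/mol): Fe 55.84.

642.8 mol

n(Fe) = 23930 / 55.84 = 428.5 mol
n(CO) = (3/2) × 428.5 = 642.8 mol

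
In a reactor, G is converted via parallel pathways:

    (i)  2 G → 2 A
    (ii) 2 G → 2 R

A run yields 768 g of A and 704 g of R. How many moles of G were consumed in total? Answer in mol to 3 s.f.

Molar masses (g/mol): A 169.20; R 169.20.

8.70 mol

n(A) = 768 / 169.20 = 4.539 mol
n(R) = 704 / 169.20 = 4.161 mol
n(G) via (i) = (2/2)×4.539 = 4.539 mol
n(G) via (ii) = (2/2)×4.161 = 4.161 mol
total n(G) = 4.539 + 4.161 = 8.700 mol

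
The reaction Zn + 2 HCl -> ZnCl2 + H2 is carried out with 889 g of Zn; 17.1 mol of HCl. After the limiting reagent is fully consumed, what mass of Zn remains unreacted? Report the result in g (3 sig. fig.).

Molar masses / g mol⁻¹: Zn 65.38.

n(Zn) = 889.0 / 65.38 = 13.60 mol
n(HCl) = 17.10 mol
n/ν → Zn: 13.60, HCl: 8.550; HCl is limiting.
Zn consumed = (1/2) × 17.10 = 8.550 mol
Zn remaining = 13.60 − 8.550 = 5.050 mol
mass = 5.050 × 65.38 = 330.2 g

330 g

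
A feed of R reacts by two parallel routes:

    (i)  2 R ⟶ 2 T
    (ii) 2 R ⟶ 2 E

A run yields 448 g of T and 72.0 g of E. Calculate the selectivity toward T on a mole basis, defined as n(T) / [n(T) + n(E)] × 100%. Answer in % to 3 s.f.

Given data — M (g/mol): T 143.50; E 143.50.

86.2 %

n(T) = 448 / 143.50 = 3.122 mol
n(E) = 72.0 / 143.50 = 0.5017 mol
selectivity = 3.122/(3.122+0.5017) × 100 = 86.16 %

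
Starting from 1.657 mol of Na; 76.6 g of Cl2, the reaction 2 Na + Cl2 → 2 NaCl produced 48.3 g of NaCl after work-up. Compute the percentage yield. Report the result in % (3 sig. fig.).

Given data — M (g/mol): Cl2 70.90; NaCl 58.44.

n(Na) = 1.657 mol
n(Cl2) = 76.60 / 70.90 = 1.080 mol
n/ν for Na = 1.657/2 = 0.8285
n/ν for Cl2 = 1.080/1 = 1.080
Smallest n/ν is Na → limiting reagent.
theoretical n(NaCl) = (2/2) × 1.657 = 1.657 mol → 96.84 g
% yield = 48.3 / 96.84 × 100 = 49.88 %

49.9 %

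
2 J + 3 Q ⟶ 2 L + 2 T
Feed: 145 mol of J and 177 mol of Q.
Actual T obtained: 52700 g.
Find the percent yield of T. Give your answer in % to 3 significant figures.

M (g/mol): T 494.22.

n(J) = 145.0 mol
n(Q) = 177.0 mol
n/ν → J: 72.50, Q: 59.00; Q is limiting.
theoretical n(T) = (2/3) × 177.0 = 118.0 mol → 58320 g
% yield = 52700 / 58320 × 100 = 90.36 %

90.4 %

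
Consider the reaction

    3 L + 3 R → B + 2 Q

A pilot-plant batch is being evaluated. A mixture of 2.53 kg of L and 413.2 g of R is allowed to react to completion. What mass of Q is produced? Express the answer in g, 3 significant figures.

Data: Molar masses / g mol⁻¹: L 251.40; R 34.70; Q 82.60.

n(L) = 2.530×1000 / 251.40 = 10.06 mol
n(R) = 413.2 / 34.70 = 11.91 mol
n/ν for L = 10.06/3 = 3.353
n/ν for R = 11.91/3 = 3.970
Smallest n/ν is L → limiting reagent.
n(Q) = (2/3) × 10.06 = 6.707 mol
mass = 6.707 × 82.60 = 554.0 g

554 g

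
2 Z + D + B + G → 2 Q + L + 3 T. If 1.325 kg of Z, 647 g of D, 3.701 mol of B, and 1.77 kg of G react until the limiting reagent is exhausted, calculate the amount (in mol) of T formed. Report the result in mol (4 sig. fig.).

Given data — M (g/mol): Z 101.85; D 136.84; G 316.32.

11.10 mol

n(Z) = 1.325×1000 / 101.85 = 13.01 mol
n(D) = 647.0 / 136.84 = 4.728 mol
n(B) = 3.701 mol
n(G) = 1.770×1000 / 316.32 = 5.596 mol
n/ν for Z = 13.01/2 = 6.505
n/ν for D = 4.728/1 = 4.728
n/ν for B = 3.701/1 = 3.701
n/ν for G = 5.596/1 = 5.596
Smallest n/ν is B → limiting reagent.
n(T) = (3/1) × 3.701 = 11.10 mol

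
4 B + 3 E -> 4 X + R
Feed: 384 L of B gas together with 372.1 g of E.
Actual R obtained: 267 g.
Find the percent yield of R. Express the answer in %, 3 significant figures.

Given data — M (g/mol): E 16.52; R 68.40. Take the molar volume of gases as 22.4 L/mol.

n(B) = 384.0 / 22.4 = 17.14 mol
n(E) = 372.1 / 16.52 = 22.52 mol
n/ν for B = 17.14/4 = 4.285
n/ν for E = 22.52/3 = 7.507
Smallest n/ν is B → limiting reagent.
theoretical n(R) = (1/4) × 17.14 = 4.285 mol → 293.1 g
% yield = 267 / 293.1 × 100 = 91.10 %

91.1 %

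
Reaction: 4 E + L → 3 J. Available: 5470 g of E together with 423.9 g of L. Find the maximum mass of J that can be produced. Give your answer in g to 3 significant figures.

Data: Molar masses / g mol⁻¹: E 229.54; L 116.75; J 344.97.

n(E) = 5470 / 229.54 = 23.83 mol
n(L) = 423.9 / 116.75 = 3.631 mol
n/ν for E = 23.83/4 = 5.958
n/ν for L = 3.631/1 = 3.631
Smallest n/ν is L → limiting reagent.
n(J) = (3/1) × 3.631 = 10.89 mol
mass = 10.89 × 344.97 = 3757 g

3760 g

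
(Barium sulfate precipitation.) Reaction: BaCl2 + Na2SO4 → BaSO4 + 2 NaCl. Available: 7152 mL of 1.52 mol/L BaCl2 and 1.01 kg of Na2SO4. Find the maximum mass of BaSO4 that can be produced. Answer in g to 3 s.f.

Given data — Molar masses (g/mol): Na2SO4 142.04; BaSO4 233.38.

1660 g

n(BaCl2) = 1.52 × 7152/1000 = 10.87 mol
n(Na2SO4) = 1.010×1000 / 142.04 = 7.111 mol
n/ν for BaCl2 = 10.87/1 = 10.87
n/ν for Na2SO4 = 7.111/1 = 7.111
Smallest n/ν is Na2SO4 → limiting reagent.
n(BaSO4) = (1/1) × 7.111 = 7.111 mol
mass = 7.111 × 233.38 = 1660 g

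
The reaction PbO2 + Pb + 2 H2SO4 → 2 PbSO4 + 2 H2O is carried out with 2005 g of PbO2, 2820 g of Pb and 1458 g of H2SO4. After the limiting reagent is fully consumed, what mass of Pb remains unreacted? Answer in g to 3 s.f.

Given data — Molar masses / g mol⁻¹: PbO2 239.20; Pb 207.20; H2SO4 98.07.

n(PbO2) = 2005 / 239.20 = 8.382 mol
n(Pb) = 2820 / 207.20 = 13.61 mol
n(H2SO4) = 1458 / 98.07 = 14.87 mol
n/ν for PbO2 = 8.382/1 = 8.382
n/ν for Pb = 13.61/1 = 13.61
n/ν for H2SO4 = 14.87/2 = 7.435
Smallest n/ν is H2SO4 → limiting reagent.
Pb consumed = (1/2) × 14.87 = 7.435 mol
Pb remaining = 13.61 − 7.435 = 6.175 mol
mass = 6.175 × 207.20 = 1279 g

1280 g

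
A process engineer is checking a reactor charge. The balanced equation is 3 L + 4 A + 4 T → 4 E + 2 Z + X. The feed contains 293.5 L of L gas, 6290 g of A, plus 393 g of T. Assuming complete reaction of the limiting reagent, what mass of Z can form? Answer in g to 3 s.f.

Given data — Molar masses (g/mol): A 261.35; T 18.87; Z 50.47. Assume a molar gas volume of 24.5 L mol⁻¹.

n(L) = 293.5 / 24.5 = 11.98 mol
n(A) = 6290 / 261.35 = 24.07 mol
n(T) = 393.0 / 18.87 = 20.83 mol
n/ν for L = 11.98/3 = 3.993
n/ν for A = 24.07/4 = 6.018
n/ν for T = 20.83/4 = 5.208
Smallest n/ν is L → limiting reagent.
n(Z) = (2/3) × 11.98 = 7.987 mol
mass = 7.987 × 50.47 = 403.1 g

403 g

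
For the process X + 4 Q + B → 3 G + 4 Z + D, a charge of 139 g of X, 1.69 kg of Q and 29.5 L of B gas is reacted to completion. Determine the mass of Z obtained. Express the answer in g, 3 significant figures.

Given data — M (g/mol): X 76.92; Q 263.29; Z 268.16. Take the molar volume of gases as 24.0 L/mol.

n(X) = 139.0 / 76.92 = 1.807 mol
n(Q) = 1.690×1000 / 263.29 = 6.419 mol
n(B) = 29.50 / 24.0 = 1.229 mol
n/ν for X = 1.807/1 = 1.807
n/ν for Q = 6.419/4 = 1.605
n/ν for B = 1.229/1 = 1.229
Smallest n/ν is B → limiting reagent.
n(Z) = (4/1) × 1.229 = 4.916 mol
mass = 4.916 × 268.16 = 1318 g

1320 g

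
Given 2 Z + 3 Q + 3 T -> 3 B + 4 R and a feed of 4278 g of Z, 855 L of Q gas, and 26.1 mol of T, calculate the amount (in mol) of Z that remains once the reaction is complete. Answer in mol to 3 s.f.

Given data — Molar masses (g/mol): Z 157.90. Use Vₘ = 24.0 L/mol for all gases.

9.69 mol

n(Z) = 4278 / 157.90 = 27.09 mol
n(Q) = 855.0 / 24.0 = 35.63 mol
n(T) = 26.10 mol
n/ν for Z = 27.09/2 = 13.55
n/ν for Q = 35.63/3 = 11.88
n/ν for T = 26.10/3 = 8.700
Smallest n/ν is T → limiting reagent.
Z consumed = (2/3) × 26.10 = 17.40 mol
Z remaining = 27.09 − 17.40 = 9.690 mol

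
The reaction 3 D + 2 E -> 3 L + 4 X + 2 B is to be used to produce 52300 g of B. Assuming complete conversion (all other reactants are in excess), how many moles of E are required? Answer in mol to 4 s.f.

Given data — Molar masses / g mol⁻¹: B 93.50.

559.4 mol

n(B) = 52300 / 93.50 = 559.4 mol
n(E) = (2/2) × 559.4 = 559.4 mol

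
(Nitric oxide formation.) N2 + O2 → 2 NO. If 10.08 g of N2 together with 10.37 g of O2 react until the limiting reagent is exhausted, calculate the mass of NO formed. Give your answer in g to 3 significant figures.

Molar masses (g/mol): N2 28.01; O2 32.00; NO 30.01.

n(N2) = 10.08 / 28.01 = 0.3599 mol
n(O2) = 10.37 / 32.00 = 0.3241 mol
n/ν for N2 = 0.3599/1 = 0.3599
n/ν for O2 = 0.3241/1 = 0.3241
Smallest n/ν is O2 → limiting reagent.
n(NO) = (2/1) × 0.3241 = 0.6482 mol
mass = 0.6482 × 30.01 = 19.45 g

19.5 g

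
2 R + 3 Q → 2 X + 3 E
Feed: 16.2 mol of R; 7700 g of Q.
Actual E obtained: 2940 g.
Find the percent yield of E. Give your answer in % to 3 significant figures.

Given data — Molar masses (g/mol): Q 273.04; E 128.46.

n(R) = 16.20 mol
n(Q) = 7700 / 273.04 = 28.20 mol
n/ν for R = 16.20/2 = 8.100
n/ν for Q = 28.20/3 = 9.400
Smallest n/ν is R → limiting reagent.
theoretical n(E) = (3/2) × 16.20 = 24.30 mol → 3122 g
% yield = 2940 / 3122 × 100 = 94.17 %

94.2 %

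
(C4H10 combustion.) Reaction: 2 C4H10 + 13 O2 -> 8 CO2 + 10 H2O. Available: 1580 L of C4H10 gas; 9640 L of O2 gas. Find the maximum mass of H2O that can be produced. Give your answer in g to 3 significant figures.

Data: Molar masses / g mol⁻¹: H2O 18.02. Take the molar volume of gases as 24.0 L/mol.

n(C4H10) = 1580 / 24.0 = 65.83 mol
n(O2) = 9640 / 24.0 = 401.7 mol
n/ν → C4H10: 32.92, O2: 30.90; O2 is limiting.
n(H2O) = (10/13) × 401.7 = 309.0 mol
mass = 309.0 × 18.02 = 5568 g

5570 g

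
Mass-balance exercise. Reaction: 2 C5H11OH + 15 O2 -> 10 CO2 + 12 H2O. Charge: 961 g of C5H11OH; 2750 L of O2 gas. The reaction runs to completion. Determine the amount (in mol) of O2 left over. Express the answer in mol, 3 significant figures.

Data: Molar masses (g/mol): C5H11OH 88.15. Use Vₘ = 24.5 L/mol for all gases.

n(C5H11OH) = 961.0 / 88.15 = 10.90 mol
n(O2) = 2750 / 24.5 = 112.2 mol
n/ν for C5H11OH = 10.90/2 = 5.450
n/ν for O2 = 112.2/15 = 7.480
Smallest n/ν is C5H11OH → limiting reagent.
O2 consumed = (15/2) × 10.90 = 81.75 mol
O2 remaining = 112.2 − 81.75 = 30.45 mol

30.5 mol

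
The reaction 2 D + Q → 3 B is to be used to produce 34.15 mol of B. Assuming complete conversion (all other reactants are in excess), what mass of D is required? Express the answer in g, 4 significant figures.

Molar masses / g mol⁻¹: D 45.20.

n(B) = 34.15 mol
n(D) = (2/3) × 34.15 = 22.77 mol
mass = 22.77 × 45.20 = 1029 g

1029 g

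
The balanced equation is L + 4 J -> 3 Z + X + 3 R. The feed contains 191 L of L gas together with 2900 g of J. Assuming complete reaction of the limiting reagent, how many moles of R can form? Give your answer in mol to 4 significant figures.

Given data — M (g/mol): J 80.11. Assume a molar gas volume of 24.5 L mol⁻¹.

23.39 mol

n(L) = 191.0 / 24.5 = 7.796 mol
n(J) = 2900 / 80.11 = 36.20 mol
n/ν → L: 7.796, J: 9.050; L is limiting.
n(R) = (3/1) × 7.796 = 23.39 mol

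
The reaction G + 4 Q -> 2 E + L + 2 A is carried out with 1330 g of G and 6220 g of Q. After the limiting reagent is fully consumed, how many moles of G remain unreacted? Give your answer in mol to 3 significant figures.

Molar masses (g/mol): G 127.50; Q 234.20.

n(G) = 1330 / 127.50 = 10.43 mol
n(Q) = 6220 / 234.20 = 26.56 mol
n/ν → G: 10.43, Q: 6.640; Q is limiting.
G consumed = (1/4) × 26.56 = 6.640 mol
G remaining = 10.43 − 6.640 = 3.790 mol

3.79 mol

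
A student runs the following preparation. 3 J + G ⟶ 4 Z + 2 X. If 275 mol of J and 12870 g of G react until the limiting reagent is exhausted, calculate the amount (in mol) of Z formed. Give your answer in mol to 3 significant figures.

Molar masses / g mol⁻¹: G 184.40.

279 mol

n(J) = 275.0 mol
n(G) = 12870 / 184.40 = 69.79 mol
n/ν for J = 275.0/3 = 91.67
n/ν for G = 69.79/1 = 69.79
Smallest n/ν is G → limiting reagent.
n(Z) = (4/1) × 69.79 = 279.2 mol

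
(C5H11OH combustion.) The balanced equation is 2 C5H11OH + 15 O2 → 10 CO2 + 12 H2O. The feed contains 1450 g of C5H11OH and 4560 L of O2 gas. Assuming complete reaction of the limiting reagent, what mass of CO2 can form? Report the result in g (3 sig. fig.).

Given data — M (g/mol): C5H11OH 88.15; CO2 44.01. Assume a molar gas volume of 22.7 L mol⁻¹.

3620 g

n(C5H11OH) = 1450 / 88.15 = 16.45 mol
n(O2) = 4560 / 22.7 = 200.9 mol
n/ν → C5H11OH: 8.225, O2: 13.39; C5H11OH is limiting.
n(CO2) = (10/2) × 16.45 = 82.25 mol
mass = 82.25 × 44.01 = 3620 g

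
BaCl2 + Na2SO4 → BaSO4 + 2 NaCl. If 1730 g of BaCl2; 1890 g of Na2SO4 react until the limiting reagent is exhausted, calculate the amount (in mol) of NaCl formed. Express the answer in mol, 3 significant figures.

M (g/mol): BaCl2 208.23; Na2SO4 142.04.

n(BaCl2) = 1730 / 208.23 = 8.308 mol
n(Na2SO4) = 1890 / 142.04 = 13.31 mol
n/ν → BaCl2: 8.308, Na2SO4: 13.31; BaCl2 is limiting.
n(NaCl) = (2/1) × 8.308 = 16.62 mol

16.6 mol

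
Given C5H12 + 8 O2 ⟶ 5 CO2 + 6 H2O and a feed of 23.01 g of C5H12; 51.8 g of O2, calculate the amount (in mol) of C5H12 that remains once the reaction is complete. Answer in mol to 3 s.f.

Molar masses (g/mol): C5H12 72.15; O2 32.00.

n(C5H12) = 23.01 / 72.15 = 0.3189 mol
n(O2) = 51.80 / 32.00 = 1.619 mol
n/ν for C5H12 = 0.3189/1 = 0.3189
n/ν for O2 = 1.619/8 = 0.2024
Smallest n/ν is O2 → limiting reagent.
C5H12 consumed = (1/8) × 1.619 = 0.2024 mol
C5H12 remaining = 0.3189 − 0.2024 = 0.1165 mol

0.117 mol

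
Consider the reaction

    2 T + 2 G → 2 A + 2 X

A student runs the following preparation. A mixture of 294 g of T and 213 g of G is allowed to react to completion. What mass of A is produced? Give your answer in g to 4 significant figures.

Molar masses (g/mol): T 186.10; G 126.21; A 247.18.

390.5 g

n(T) = 294.0 / 186.10 = 1.580 mol
n(G) = 213.0 / 126.21 = 1.688 mol
n/ν → T: 0.7900, G: 0.8440; T is limiting.
n(A) = (2/2) × 1.580 = 1.580 mol
mass = 1.580 × 247.18 = 390.5 g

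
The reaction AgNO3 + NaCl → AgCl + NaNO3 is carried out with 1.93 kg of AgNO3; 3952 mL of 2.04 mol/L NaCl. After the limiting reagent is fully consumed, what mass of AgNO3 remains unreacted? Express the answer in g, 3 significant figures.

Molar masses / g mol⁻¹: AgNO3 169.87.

560 g

n(AgNO3) = 1.930×1000 / 169.87 = 11.36 mol
n(NaCl) = 2.04 × 3952/1000 = 8.062 mol
n/ν → AgNO3: 11.36, NaCl: 8.062; NaCl is limiting.
AgNO3 consumed = (1/1) × 8.062 = 8.062 mol
AgNO3 remaining = 11.36 − 8.062 = 3.298 mol
mass = 3.298 × 169.87 = 560.2 g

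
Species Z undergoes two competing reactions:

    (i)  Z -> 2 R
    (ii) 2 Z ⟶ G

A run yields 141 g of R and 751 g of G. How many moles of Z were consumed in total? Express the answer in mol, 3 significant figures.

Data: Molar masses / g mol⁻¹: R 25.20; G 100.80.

n(R) = 141 / 25.20 = 5.595 mol
n(G) = 751 / 100.80 = 7.450 mol
n(Z) via (i) = (1/2)×5.595 = 2.798 mol
n(Z) via (ii) = (2/1)×7.450 = 14.90 mol
total n(Z) = 2.798 + 14.90 = 17.70 mol

17.7 mol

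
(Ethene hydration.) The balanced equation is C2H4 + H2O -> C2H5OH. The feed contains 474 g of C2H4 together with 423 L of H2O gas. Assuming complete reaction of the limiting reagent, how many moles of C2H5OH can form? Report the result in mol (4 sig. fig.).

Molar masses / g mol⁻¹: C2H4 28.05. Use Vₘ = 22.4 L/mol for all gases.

16.90 mol

n(C2H4) = 474.0 / 28.05 = 16.90 mol
n(H2O) = 423.0 / 22.4 = 18.88 mol
n/ν → C2H4: 16.90, H2O: 18.88; C2H4 is limiting.
n(C2H5OH) = (1/1) × 16.90 = 16.90 mol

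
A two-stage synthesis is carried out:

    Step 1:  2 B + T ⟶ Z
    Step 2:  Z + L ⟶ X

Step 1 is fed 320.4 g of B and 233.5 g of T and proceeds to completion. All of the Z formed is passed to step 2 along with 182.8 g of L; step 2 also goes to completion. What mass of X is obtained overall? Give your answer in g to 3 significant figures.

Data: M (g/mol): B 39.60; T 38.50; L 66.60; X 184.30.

506 g

Step 1:
n(B) = 320.4 / 39.60 = 8.091 mol
n(T) = 233.5 / 38.50 = 6.065 mol
n/ν for B = 8.091/2 = 4.046
n/ν for T = 6.065/1 = 6.065
Smallest n/ν is B → limiting reagent.
n(Z) produced = (1/2) × 8.091 = 4.046 mol
Step 2:
n(Z) available = 4.046 mol
n(L) = 182.8 / 66.60 = 2.745 mol
n/ν for Z = 4.046/1 = 4.046
n/ν for L = 2.745/1 = 2.745
Smallest n/ν is L → limiting reagent.
n(X) = (1/1) × 2.745 = 2.745 mol
mass = 2.745 × 184.30 = 505.9 g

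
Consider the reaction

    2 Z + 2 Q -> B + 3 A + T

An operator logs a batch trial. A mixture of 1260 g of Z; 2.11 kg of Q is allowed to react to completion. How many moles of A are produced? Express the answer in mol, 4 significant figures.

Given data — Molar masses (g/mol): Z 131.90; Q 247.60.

n(Z) = 1260 / 131.90 = 9.553 mol
n(Q) = 2.110×1000 / 247.60 = 8.522 mol
n/ν for Z = 9.553/2 = 4.777
n/ν for Q = 8.522/2 = 4.261
Smallest n/ν is Q → limiting reagent.
n(A) = (3/2) × 8.522 = 12.78 mol

12.78 mol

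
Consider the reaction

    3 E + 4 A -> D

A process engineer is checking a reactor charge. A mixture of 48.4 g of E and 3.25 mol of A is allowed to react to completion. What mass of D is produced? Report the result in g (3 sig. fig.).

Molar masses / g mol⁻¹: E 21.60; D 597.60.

446 g

n(E) = 48.40 / 21.60 = 2.241 mol
n(A) = 3.250 mol
n/ν → E: 0.7470, A: 0.8125; E is limiting.
n(D) = (1/3) × 2.241 = 0.7470 mol
mass = 0.7470 × 597.60 = 446.4 g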